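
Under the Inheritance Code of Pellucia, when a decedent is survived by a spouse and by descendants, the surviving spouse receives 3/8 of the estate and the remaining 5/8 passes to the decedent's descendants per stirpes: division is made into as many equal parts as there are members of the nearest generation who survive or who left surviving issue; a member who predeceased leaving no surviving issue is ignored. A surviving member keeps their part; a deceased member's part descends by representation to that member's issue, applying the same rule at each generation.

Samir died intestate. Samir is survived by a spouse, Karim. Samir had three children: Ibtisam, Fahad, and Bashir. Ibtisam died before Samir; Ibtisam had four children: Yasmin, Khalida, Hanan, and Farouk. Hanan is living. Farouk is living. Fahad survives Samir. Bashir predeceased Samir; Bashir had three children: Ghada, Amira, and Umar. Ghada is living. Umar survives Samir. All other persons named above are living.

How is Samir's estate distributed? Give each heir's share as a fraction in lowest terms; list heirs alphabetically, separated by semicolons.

Amira 5/72; Fahad 5/24; Farouk 5/96; Ghada 5/72; Hanan 5/96; Karim 3/8; Khalida 5/96; Umar 5/72; Yasmin 5/96

Karim, as surviving spouse, takes 3/8.
The remaining 5/8 passes to Samir's descendants per stirpes.
The 5/8 is divided into 3 equal shares of 5/24 among Ibtisam, Fahad, Bashir.
Ibtisam predeceased; the 5/24 allotted to Ibtisam's branch passes to Ibtisam's issue by representation.
The 5/24 is divided into 4 equal shares of 5/96 among Yasmin, Khalida, Hanan, Farouk.
Yasmin is living and takes 5/96.
Khalida is living and takes 5/96.
Hanan is living and takes 5/96.
Farouk is living and takes 5/96.
Fahad is living and takes 5/24.
Bashir predeceased; the 5/24 allotted to Bashir's branch passes to Bashir's issue by representation.
The 5/24 is divided into 3 equal shares of 5/72 among Ghada, Amira, Umar.
Ghada is living and takes 5/72.
Amira is living and takes 5/72.
Umar is living and takes 5/72.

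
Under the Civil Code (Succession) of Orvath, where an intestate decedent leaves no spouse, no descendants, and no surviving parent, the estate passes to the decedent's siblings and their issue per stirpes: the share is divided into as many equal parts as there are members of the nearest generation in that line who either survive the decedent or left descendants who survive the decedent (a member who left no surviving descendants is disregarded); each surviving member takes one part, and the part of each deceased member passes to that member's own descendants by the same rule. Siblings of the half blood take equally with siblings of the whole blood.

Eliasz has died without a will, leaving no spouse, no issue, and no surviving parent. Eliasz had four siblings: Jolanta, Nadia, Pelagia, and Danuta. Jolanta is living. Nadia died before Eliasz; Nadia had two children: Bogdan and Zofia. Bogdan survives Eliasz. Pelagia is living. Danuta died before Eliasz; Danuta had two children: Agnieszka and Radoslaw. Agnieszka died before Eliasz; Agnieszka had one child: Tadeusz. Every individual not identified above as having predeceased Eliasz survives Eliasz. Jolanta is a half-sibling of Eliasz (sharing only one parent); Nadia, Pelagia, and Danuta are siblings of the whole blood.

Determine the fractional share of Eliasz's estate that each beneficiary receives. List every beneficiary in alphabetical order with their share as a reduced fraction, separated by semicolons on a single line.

No spouse, descendants, or parent survives, so the estate passes to Eliasz's siblings per stirpes.
Half-blood and whole-blood siblings take equally under the stated rule.
The estate is divided into 4 equal shares of 1/4 among Jolanta, Nadia, Pelagia, Danuta.
Jolanta is living and takes 1/4.
Nadia predeceased; the 1/4 allotted to Nadia's branch passes to Nadia's issue by representation.
The 1/4 is divided into 2 equal shares of 1/8 among Bogdan, Zofia.
Bogdan is living and takes 1/8.
Zofia is living and takes 1/8.
Pelagia is living and takes 1/4.
Danuta predeceased; the 1/4 allotted to Danuta's branch passes to Danuta's issue by representation.
The 1/4 is divided into 2 equal shares of 1/8 among Agnieszka, Radoslaw.
Agnieszka predeceased; the 1/8 allotted to Agnieszka's branch passes to Agnieszka's issue by representation.
Tadeusz is the sole taker at this level and receives the full 1/8.
Radoslaw is living and takes 1/8.

Bogdan 1/8; Jolanta 1/4; Pelagia 1/4; Radoslaw 1/8; Tadeusz 1/8; Zofia 1/8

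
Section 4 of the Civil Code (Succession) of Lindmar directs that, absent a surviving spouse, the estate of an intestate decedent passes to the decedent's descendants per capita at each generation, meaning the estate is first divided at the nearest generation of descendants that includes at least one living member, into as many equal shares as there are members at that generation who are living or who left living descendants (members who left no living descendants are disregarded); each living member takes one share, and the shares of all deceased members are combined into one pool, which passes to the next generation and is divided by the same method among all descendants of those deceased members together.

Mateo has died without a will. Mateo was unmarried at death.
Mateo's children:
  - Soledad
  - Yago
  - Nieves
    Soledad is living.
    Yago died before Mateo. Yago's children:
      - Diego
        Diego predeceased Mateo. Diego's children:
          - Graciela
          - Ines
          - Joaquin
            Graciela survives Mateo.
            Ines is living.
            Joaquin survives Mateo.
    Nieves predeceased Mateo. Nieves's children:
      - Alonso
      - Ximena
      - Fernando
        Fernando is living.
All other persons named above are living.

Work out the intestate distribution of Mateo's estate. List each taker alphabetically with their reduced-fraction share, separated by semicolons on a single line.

Alonso 1/6; Fernando 1/6; Graciela 1/18; Ines 1/18; Joaquin 1/18; Soledad 1/3; Ximena 1/6

There is no surviving spouse, so the entire estate passes to Mateo's descendants per capita at each generation.
At generation 1 (Soledad, Yago, Nieves) there are 3 shares of (1)/3 = 1/3 each.
Living: Soledad — each takes 1/3.
Deceased: Yago and Nieves. Their combined 2/3 is pooled and carried to generation 2.
At generation 2 (Diego, Alonso, Ximena, Fernando) there are 4 shares of (2/3)/4 = 1/6 each.
Living: Alonso, Ximena, and Fernando — each takes 1/6.
Deceased: Diego. That 1/6 share is carried to generation 3.
At generation 3 (Graciela, Ines, Joaquin) there are 3 shares of (1/6)/3 = 1/18 each.
Living: Graciela, Ines, and Joaquin — each takes 1/18.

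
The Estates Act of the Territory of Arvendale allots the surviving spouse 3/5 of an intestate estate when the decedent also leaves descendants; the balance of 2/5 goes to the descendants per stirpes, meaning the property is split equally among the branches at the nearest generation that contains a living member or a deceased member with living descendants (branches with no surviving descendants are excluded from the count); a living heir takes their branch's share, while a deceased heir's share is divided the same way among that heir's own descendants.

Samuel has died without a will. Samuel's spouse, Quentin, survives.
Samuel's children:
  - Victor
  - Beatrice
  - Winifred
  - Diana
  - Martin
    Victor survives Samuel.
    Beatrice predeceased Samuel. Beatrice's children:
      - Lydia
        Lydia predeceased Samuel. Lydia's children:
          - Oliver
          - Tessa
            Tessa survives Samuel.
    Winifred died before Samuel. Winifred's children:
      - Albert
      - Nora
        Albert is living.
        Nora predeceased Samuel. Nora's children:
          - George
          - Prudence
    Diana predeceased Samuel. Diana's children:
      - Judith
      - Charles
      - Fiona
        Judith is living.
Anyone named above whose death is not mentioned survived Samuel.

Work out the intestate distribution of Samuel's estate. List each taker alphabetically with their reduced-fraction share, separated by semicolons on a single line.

Albert 1/25; Charles 2/75; Fiona 2/75; George 1/50; Judith 2/75; Martin 2/25; Oliver 1/25; Prudence 1/50; Quentin 3/5; Tessa 1/25; Victor 2/25

Quentin, as surviving spouse, takes 3/5.
The remaining 2/5 passes to Samuel's descendants per stirpes.
The 2/5 is divided into 5 equal shares of 2/25 among Victor, Beatrice, Winifred, Diana, Martin.
Victor is living and takes 2/25.
Beatrice predeceased; the 2/25 allotted to Beatrice's branch passes to Beatrice's issue by representation.
Lydia's line is the sole branch at this level, so the full 2/25 passes to Lydia's issue by representation.
The 2/25 is divided into 2 equal shares of 1/25 among Oliver, Tessa.
Oliver is living and takes 1/25.
Tessa is living and takes 1/25.
Winifred predeceased; the 2/25 allotted to Winifred's branch passes to Winifred's issue by representation.
The 2/25 is divided into 2 equal shares of 1/25 among Albert, Nora.
Albert is living and takes 1/25.
Nora predeceased; the 1/25 allotted to Nora's branch passes to Nora's issue by representation.
The 1/25 is divided into 2 equal shares of 1/50 among George, Prudence.
George is living and takes 1/50.
Prudence is living and takes 1/50.
Diana predeceased; the 2/25 allotted to Diana's branch passes to Diana's issue by representation.
The 2/25 is divided into 3 equal shares of 2/75 among Judith, Charles, Fiona.
Judith is living and takes 2/75.
Charles is living and takes 2/75.
Fiona is living and takes 2/75.
Martin is living and takes 2/25.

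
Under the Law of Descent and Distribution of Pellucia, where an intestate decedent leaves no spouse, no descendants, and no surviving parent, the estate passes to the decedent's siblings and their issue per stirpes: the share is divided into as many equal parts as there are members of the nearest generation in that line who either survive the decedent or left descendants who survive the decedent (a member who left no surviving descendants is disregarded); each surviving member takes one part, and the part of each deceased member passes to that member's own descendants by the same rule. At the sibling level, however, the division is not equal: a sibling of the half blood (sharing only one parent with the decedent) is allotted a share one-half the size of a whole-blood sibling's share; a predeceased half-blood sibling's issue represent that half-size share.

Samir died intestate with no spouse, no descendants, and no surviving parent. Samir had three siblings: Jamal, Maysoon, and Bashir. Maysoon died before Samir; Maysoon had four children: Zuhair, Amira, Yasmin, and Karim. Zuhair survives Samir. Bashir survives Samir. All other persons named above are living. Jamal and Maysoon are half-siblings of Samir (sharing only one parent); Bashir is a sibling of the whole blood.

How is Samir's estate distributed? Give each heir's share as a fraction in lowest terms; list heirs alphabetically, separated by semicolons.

No spouse, descendants, or parent survives, so the estate passes to Samir's siblings per stirpes.
Half-blood siblings count for one-half the weight of whole-blood siblings at the initial division.
Dividing 1 in proportion to weights (total weight 2): Jamal (weight 1/2) → 1/4; Maysoon (weight 1/2) → 1/4; Bashir (weight 1) → 1/2.
Jamal is living and takes 1/4.
Maysoon predeceased; the 1/4 allotted to Maysoon's branch passes to Maysoon's issue by representation.
The 1/4 is divided into 4 equal shares of 1/16 among Zuhair, Amira, Yasmin, Karim.
Zuhair is living and takes 1/16.
Amira is living and takes 1/16.
Yasmin is living and takes 1/16.
Karim is living and takes 1/16.
Bashir is living and takes 1/2.

Amira 1/16; Bashir 1/2; Jamal 1/4; Karim 1/16; Yasmin 1/16; Zuhair 1/16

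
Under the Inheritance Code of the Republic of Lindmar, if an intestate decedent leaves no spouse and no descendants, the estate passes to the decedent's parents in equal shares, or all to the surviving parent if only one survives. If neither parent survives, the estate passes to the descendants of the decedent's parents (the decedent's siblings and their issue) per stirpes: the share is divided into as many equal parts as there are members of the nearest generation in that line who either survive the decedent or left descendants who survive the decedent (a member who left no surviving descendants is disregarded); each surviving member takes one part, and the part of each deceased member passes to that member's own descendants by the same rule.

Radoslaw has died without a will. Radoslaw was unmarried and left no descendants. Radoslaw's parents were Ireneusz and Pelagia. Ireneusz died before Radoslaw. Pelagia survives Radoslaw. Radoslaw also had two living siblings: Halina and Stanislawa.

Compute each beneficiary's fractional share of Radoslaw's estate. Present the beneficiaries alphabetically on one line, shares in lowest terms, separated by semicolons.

Pelagia 1

Only one parent, Pelagia, survives, so Pelagia takes the entire estate. The siblings take nothing because a surviving parent has priority.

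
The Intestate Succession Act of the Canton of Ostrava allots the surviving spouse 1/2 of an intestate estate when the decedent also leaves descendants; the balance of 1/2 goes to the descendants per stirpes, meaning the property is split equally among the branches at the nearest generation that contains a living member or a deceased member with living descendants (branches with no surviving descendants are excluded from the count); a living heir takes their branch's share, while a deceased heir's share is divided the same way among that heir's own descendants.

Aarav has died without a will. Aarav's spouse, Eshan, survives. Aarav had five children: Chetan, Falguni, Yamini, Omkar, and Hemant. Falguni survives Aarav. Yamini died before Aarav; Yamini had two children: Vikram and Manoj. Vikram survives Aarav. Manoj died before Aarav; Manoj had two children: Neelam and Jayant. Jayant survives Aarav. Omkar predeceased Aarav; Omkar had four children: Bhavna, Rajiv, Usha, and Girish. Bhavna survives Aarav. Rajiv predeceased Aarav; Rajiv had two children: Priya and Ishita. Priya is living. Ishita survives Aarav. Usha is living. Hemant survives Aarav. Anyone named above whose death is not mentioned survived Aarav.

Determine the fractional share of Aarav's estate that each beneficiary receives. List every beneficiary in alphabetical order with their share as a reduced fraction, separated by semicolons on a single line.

Eshan, as surviving spouse, takes 1/2.
The remaining 1/2 passes to Aarav's descendants per stirpes.
The 1/2 is divided into 5 equal shares of 1/10 among Chetan, Falguni, Yamini, Omkar, Hemant.
Chetan is living and takes 1/10.
Falguni is living and takes 1/10.
Yamini predeceased; the 1/10 allotted to Yamini's branch passes to Yamini's issue by representation.
The 1/10 is divided into 2 equal shares of 1/20 among Vikram, Manoj.
Vikram is living and takes 1/20.
Manoj predeceased; the 1/20 allotted to Manoj's branch passes to Manoj's issue by representation.
The 1/20 is divided into 2 equal shares of 1/40 among Neelam, Jayant.
Neelam is living and takes 1/40.
Jayant is living and takes 1/40.
Omkar predeceased; the 1/10 allotted to Omkar's branch passes to Omkar's issue by representation.
The 1/10 is divided into 4 equal shares of 1/40 among Bhavna, Rajiv, Usha, Girish.
Bhavna is living and takes 1/40.
Rajiv predeceased; the 1/40 allotted to Rajiv's branch passes to Rajiv's issue by representation.
The 1/40 is divided into 2 equal shares of 1/80 among Priya, Ishita.
Priya is living and takes 1/80.
Ishita is living and takes 1/80.
Usha is living and takes 1/40.
Girish is living and takes 1/40.
Hemant is living and takes 1/10.

Bhavna 1/40; Chetan 1/10; Eshan 1/2; Falguni 1/10; Girish 1/40; Hemant 1/10; Ishita 1/80; Jayant 1/40; Neelam 1/40; Priya 1/80; Usha 1/40; Vikram 1/20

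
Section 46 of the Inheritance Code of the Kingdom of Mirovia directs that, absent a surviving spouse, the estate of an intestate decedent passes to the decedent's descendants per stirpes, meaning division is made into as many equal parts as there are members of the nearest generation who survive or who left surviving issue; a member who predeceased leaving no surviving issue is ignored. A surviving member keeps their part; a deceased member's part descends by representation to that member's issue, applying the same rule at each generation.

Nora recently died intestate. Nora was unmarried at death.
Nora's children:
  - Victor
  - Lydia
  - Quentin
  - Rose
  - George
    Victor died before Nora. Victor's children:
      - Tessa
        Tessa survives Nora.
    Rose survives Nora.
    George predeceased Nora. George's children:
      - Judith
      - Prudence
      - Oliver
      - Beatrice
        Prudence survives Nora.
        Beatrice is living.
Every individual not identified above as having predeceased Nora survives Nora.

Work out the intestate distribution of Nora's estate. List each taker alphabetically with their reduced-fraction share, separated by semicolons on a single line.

Beatrice 1/20; Judith 1/20; Lydia 1/5; Oliver 1/20; Prudence 1/20; Quentin 1/5; Rose 1/5; Tessa 1/5

There is no surviving spouse, so the entire estate passes to Nora's descendants per stirpes.
The estate is divided into 5 equal shares of 1/5 among Victor, Lydia, Quentin, Rose, George.
Victor predeceased; the 1/5 allotted to Victor's branch passes to Victor's issue by representation.
Tessa is the sole taker at this level and receives the full 1/5.
Lydia is living and takes 1/5.
Quentin is living and takes 1/5.
Rose is living and takes 1/5.
George predeceased; the 1/5 allotted to George's branch passes to George's issue by representation.
The 1/5 is divided into 4 equal shares of 1/20 among Judith, Prudence, Oliver, Beatrice.
Judith is living and takes 1/20.
Prudence is living and takes 1/20.
Oliver is living and takes 1/20.
Beatrice is living and takes 1/20.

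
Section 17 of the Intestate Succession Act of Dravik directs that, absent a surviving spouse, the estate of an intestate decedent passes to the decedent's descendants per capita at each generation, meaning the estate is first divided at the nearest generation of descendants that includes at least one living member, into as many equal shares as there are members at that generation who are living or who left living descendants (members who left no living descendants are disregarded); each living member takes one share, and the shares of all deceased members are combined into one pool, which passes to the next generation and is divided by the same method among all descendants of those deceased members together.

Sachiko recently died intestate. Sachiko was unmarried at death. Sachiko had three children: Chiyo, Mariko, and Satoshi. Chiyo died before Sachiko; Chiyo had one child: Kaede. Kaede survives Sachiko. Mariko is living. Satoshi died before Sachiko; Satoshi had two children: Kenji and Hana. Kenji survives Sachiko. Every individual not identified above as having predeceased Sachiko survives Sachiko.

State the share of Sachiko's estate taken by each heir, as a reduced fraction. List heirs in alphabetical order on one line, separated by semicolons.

Hana 2/9; Kaede 2/9; Kenji 2/9; Mariko 1/3

There is no surviving spouse, so the entire estate passes to Sachiko's descendants per capita at each generation.
At generation 1 (Chiyo, Mariko, Satoshi) there are 3 shares of (1)/3 = 1/3 each.
Living: Mariko — each takes 1/3.
Deceased: Chiyo and Satoshi. Their combined 2/3 is pooled and carried to generation 2.
At generation 2 (Kaede, Kenji, Hana) there are 3 shares of (2/3)/3 = 2/9 each.
Living: Kaede, Kenji, and Hana — each takes 2/9.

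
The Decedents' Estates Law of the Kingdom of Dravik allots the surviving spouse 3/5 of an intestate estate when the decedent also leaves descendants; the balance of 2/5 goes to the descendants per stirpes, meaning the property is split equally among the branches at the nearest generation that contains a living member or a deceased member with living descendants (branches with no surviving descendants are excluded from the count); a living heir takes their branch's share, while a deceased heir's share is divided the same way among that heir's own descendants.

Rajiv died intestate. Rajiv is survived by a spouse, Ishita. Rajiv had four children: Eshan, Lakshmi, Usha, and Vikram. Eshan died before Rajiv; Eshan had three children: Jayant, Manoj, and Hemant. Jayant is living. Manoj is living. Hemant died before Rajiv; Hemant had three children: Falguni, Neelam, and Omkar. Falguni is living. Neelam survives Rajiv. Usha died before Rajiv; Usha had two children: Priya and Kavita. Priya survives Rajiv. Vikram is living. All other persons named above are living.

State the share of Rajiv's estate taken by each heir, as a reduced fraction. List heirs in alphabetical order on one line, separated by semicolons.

Falguni 1/90; Ishita 3/5; Jayant 1/30; Kavita 1/20; Lakshmi 1/10; Manoj 1/30; Neelam 1/90; Omkar 1/90; Priya 1/20; Vikram 1/10

Ishita, as surviving spouse, takes 3/5.
The remaining 2/5 passes to Rajiv's descendants per stirpes.
The 2/5 is divided into 4 equal shares of 1/10 among Eshan, Lakshmi, Usha, Vikram.
Eshan predeceased; the 1/10 allotted to Eshan's branch passes to Eshan's issue by representation.
The 1/10 is divided into 3 equal shares of 1/30 among Jayant, Manoj, Hemant.
Jayant is living and takes 1/30.
Manoj is living and takes 1/30.
Hemant predeceased; the 1/30 allotted to Hemant's branch passes to Hemant's issue by representation.
The 1/30 is divided into 3 equal shares of 1/90 among Falguni, Neelam, Omkar.
Falguni is living and takes 1/90.
Neelam is living and takes 1/90.
Omkar is living and takes 1/90.
Lakshmi is living and takes 1/10.
Usha predeceased; the 1/10 allotted to Usha's branch passes to Usha's issue by representation.
The 1/10 is divided into 2 equal shares of 1/20 among Priya, Kavita.
Priya is living and takes 1/20.
Kavita is living and takes 1/20.
Vikram is living and takes 1/10.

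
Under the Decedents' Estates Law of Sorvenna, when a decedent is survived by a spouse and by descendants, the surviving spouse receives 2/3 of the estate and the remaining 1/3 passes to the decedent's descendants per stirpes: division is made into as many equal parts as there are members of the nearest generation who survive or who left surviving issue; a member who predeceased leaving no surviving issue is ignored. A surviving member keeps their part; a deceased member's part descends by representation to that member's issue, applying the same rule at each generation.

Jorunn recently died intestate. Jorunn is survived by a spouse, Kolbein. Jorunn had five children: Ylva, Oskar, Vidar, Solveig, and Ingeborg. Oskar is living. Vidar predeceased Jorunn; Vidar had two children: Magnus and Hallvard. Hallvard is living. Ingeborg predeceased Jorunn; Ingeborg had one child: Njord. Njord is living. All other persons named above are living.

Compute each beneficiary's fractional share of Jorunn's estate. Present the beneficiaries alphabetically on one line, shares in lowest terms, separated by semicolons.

Hallvard 1/30; Kolbein 2/3; Magnus 1/30; Njord 1/15; Oskar 1/15; Solveig 1/15; Ylva 1/15

Kolbein, as surviving spouse, takes 2/3.
The remaining 1/3 passes to Jorunn's descendants per stirpes.
The 1/3 is divided into 5 equal shares of 1/15 among Ylva, Oskar, Vidar, Solveig, Ingeborg.
Ylva is living and takes 1/15.
Oskar is living and takes 1/15.
Vidar predeceased; the 1/15 allotted to Vidar's branch passes to Vidar's issue by representation.
The 1/15 is divided into 2 equal shares of 1/30 among Magnus, Hallvard.
Magnus is living and takes 1/30.
Hallvard is living and takes 1/30.
Solveig is living and takes 1/15.
Ingeborg predeceased; the 1/15 allotted to Ingeborg's branch passes to Ingeborg's issue by representation.
Njord is the sole taker at this level and receives the full 1/15.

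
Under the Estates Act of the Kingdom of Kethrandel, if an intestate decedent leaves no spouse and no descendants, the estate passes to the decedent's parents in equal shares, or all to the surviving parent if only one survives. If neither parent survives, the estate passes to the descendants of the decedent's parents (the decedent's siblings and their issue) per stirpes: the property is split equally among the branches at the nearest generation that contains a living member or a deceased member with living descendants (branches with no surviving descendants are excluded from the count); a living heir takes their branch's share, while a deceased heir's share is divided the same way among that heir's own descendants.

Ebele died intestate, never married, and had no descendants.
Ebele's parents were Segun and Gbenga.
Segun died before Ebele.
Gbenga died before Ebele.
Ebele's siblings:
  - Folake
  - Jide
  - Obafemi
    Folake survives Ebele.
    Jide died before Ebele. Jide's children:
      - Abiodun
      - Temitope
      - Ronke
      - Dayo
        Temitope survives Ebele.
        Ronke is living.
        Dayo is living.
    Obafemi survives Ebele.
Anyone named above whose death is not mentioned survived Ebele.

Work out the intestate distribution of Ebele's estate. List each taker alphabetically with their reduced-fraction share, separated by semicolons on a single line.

Abiodun 1/12; Dayo 1/12; Folake 1/3; Obafemi 1/3; Ronke 1/12; Temitope 1/12

Neither parent survives and there are no descendants, so the estate passes to Ebele's siblings and their issue per stirpes.
The estate is divided into 3 equal shares of 1/3 among Folake, Jide, Obafemi.
Folake is living and takes 1/3.
Jide predeceased; the 1/3 allotted to Jide's branch passes to Jide's issue by representation.
The 1/3 is divided into 4 equal shares of 1/12 among Abiodun, Temitope, Ronke, Dayo.
Abiodun is living and takes 1/12.
Temitope is living and takes 1/12.
Ronke is living and takes 1/12.
Dayo is living and takes 1/12.
Obafemi is living and takes 1/3.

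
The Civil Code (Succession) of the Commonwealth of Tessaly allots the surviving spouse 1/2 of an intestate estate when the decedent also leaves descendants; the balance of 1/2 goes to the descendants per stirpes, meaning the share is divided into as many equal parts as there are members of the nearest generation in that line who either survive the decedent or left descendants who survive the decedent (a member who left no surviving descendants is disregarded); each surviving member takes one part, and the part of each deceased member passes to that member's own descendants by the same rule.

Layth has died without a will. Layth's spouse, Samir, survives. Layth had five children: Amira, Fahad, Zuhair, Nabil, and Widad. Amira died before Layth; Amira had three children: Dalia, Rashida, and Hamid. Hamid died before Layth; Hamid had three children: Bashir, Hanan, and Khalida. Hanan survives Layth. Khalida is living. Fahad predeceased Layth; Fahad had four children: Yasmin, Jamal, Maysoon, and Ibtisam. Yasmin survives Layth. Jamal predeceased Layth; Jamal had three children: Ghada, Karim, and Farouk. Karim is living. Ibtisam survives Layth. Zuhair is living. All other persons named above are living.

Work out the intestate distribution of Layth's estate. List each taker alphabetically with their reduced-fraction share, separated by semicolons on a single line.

Samir, as surviving spouse, takes 1/2.
The remaining 1/2 passes to Layth's descendants per stirpes.
The 1/2 is divided into 5 equal shares of 1/10 among Amira, Fahad, Zuhair, Nabil, Widad.
Amira predeceased; the 1/10 allotted to Amira's branch passes to Amira's issue by representation.
The 1/10 is divided into 3 equal shares of 1/30 among Dalia, Rashida, Hamid.
Dalia is living and takes 1/30.
Rashida is living and takes 1/30.
Hamid predeceased; the 1/30 allotted to Hamid's branch passes to Hamid's issue by representation.
The 1/30 is divided into 3 equal shares of 1/90 among Bashir, Hanan, Khalida.
Bashir is living and takes 1/90.
Hanan is living and takes 1/90.
Khalida is living and takes 1/90.
Fahad predeceased; the 1/10 allotted to Fahad's branch passes to Fahad's issue by representation.
The 1/10 is divided into 4 equal shares of 1/40 among Yasmin, Jamal, Maysoon, Ibtisam.
Yasmin is living and takes 1/40.
Jamal predeceased; the 1/40 allotted to Jamal's branch passes to Jamal's issue by representation.
The 1/40 is divided into 3 equal shares of 1/120 among Ghada, Karim, Farouk.
Ghada is living and takes 1/120.
Karim is living and takes 1/120.
Farouk is living and takes 1/120.
Maysoon is living and takes 1/40.
Ibtisam is living and takes 1/40.
Zuhair is living and takes 1/10.
Nabil is living and takes 1/10.
Widad is living and takes 1/10.

Bashir 1/90; Dalia 1/30; Farouk 1/120; Ghada 1/120; Hanan 1/90; Ibtisam 1/40; Karim 1/120; Khalida 1/90; Maysoon 1/40; Nabil 1/10; Rashida 1/30; Samir 1/2; Widad 1/10; Yasmin 1/40; Zuhair 1/10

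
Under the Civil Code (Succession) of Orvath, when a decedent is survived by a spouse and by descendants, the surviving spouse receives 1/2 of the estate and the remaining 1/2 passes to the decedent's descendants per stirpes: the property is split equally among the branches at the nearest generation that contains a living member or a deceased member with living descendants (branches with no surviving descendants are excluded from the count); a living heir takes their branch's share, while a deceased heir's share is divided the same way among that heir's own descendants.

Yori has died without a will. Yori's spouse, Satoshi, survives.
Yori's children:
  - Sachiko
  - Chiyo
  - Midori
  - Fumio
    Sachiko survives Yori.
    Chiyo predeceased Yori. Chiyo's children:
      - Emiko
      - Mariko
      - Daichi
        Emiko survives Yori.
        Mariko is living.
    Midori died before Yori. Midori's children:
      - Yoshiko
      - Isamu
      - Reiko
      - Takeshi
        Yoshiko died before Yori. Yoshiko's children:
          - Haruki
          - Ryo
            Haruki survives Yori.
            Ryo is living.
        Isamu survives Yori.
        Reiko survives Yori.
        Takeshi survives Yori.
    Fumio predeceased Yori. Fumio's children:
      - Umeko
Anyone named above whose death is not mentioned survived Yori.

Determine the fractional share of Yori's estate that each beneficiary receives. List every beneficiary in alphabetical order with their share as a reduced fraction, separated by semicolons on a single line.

Satoshi, as surviving spouse, takes 1/2.
The remaining 1/2 passes to Yori's descendants per stirpes.
The 1/2 is divided into 4 equal shares of 1/8 among Sachiko, Chiyo, Midori, Fumio.
Sachiko is living and takes 1/8.
Chiyo predeceased; the 1/8 allotted to Chiyo's branch passes to Chiyo's issue by representation.
The 1/8 is divided into 3 equal shares of 1/24 among Emiko, Mariko, Daichi.
Emiko is living and takes 1/24.
Mariko is living and takes 1/24.
Daichi is living and takes 1/24.
Midori predeceased; the 1/8 allotted to Midori's branch passes to Midori's issue by representation.
The 1/8 is divided into 4 equal shares of 1/32 among Yoshiko, Isamu, Reiko, Takeshi.
Yoshiko predeceased; the 1/32 allotted to Yoshiko's branch passes to Yoshiko's issue by representation.
The 1/32 is divided into 2 equal shares of 1/64 among Haruki, Ryo.
Haruki is living and takes 1/64.
Ryo is living and takes 1/64.
Isamu is living and takes 1/32.
Reiko is living and takes 1/32.
Takeshi is living and takes 1/32.
Fumio predeceased; the 1/8 allotted to Fumio's branch passes to Fumio's issue by representation.
Umeko is the sole taker at this level and receives the full 1/8.

Daichi 1/24; Emiko 1/24; Haruki 1/64; Isamu 1/32; Mariko 1/24; Reiko 1/32; Ryo 1/64; Sachiko 1/8; Satoshi 1/2; Takeshi 1/32; Umeko 1/8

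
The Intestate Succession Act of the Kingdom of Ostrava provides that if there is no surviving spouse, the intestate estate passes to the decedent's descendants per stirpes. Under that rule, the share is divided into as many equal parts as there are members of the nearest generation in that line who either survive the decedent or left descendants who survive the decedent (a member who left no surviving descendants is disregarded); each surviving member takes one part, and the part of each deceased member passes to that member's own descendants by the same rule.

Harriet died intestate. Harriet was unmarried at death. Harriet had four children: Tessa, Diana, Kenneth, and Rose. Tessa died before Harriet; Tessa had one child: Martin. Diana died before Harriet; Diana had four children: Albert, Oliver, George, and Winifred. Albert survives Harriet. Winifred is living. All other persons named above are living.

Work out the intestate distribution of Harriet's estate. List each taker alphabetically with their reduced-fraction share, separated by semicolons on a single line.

Albert 1/16; George 1/16; Kenneth 1/4; Martin 1/4; Oliver 1/16; Rose 1/4; Winifred 1/16

There is no surviving spouse, so the entire estate passes to Harriet's descendants per stirpes.
The estate is divided into 4 equal shares of 1/4 among Tessa, Diana, Kenneth, Rose.
Tessa predeceased; the 1/4 allotted to Tessa's branch passes to Tessa's issue by representation.
Martin is the sole taker at this level and receives the full 1/4.
Diana predeceased; the 1/4 allotted to Diana's branch passes to Diana's issue by representation.
The 1/4 is divided into 4 equal shares of 1/16 among Albert, Oliver, George, Winifred.
Albert is living and takes 1/16.
Oliver is living and takes 1/16.
George is living and takes 1/16.
Winifred is living and takes 1/16.
Kenneth is living and takes 1/4.
Rose is living and takes 1/4.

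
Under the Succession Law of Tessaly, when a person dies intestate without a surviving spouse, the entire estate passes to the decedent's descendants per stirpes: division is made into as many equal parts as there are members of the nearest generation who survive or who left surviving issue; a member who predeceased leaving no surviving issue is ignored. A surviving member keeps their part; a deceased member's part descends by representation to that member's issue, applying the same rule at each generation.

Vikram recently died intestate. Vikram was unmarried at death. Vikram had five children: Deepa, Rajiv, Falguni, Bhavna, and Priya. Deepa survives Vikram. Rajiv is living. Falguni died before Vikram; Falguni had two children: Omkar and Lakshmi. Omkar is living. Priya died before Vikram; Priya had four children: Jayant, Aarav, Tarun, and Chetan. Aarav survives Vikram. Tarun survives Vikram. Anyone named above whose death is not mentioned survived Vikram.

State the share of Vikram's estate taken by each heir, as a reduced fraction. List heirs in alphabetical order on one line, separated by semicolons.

There is no surviving spouse, so the entire estate passes to Vikram's descendants per stirpes.
The estate is divided into 5 equal shares of 1/5 among Deepa, Rajiv, Falguni, Bhavna, Priya.
Deepa is living and takes 1/5.
Rajiv is living and takes 1/5.
Falguni predeceased; the 1/5 allotted to Falguni's branch passes to Falguni's issue by representation.
The 1/5 is divided into 2 equal shares of 1/10 among Omkar, Lakshmi.
Omkar is living and takes 1/10.
Lakshmi is living and takes 1/10.
Bhavna is living and takes 1/5.
Priya predeceased; the 1/5 allotted to Priya's branch passes to Priya's issue by representation.
The 1/5 is divided into 4 equal shares of 1/20 among Jayant, Aarav, Tarun, Chetan.
Jayant is living and takes 1/20.
Aarav is living and takes 1/20.
Tarun is living and takes 1/20.
Chetan is living and takes 1/20.

Aarav 1/20; Bhavna 1/5; Chetan 1/20; Deepa 1/5; Jayant 1/20; Lakshmi 1/10; Omkar 1/10; Rajiv 1/5; Tarun 1/20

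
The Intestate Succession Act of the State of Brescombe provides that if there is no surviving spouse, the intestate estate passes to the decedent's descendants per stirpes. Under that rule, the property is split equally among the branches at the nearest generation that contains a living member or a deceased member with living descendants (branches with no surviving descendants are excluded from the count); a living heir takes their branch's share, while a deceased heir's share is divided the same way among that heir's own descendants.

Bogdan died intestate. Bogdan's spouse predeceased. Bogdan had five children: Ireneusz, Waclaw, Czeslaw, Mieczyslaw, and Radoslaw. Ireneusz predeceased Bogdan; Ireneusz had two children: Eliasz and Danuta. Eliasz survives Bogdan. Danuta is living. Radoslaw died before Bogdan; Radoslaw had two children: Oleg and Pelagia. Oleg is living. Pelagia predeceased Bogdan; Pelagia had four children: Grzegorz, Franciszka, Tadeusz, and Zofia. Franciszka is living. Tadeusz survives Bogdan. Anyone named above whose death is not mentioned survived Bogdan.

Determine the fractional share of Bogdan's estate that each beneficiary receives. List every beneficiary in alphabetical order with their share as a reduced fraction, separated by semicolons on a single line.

There is no surviving spouse, so the entire estate passes to Bogdan's descendants per stirpes.
The estate is divided into 5 equal shares of 1/5 among Ireneusz, Waclaw, Czeslaw, Mieczyslaw, Radoslaw.
Ireneusz predeceased; the 1/5 allotted to Ireneusz's branch passes to Ireneusz's issue by representation.
The 1/5 is divided into 2 equal shares of 1/10 among Eliasz, Danuta.
Eliasz is living and takes 1/10.
Danuta is living and takes 1/10.
Waclaw is living and takes 1/5.
Czeslaw is living and takes 1/5.
Mieczyslaw is living and takes 1/5.
Radoslaw predeceased; the 1/5 allotted to Radoslaw's branch passes to Radoslaw's issue by representation.
The 1/5 is divided into 2 equal shares of 1/10 among Oleg, Pelagia.
Oleg is living and takes 1/10.
Pelagia predeceased; the 1/10 allotted to Pelagia's branch passes to Pelagia's issue by representation.
The 1/10 is divided into 4 equal shares of 1/40 among Grzegorz, Franciszka, Tadeusz, Zofia.
Grzegorz is living and takes 1/40.
Franciszka is living and takes 1/40.
Tadeusz is living and takes 1/40.
Zofia is living and takes 1/40.

Czeslaw 1/5; Danuta 1/10; Eliasz 1/10; Franciszka 1/40; Grzegorz 1/40; Mieczyslaw 1/5; Oleg 1/10; Tadeusz 1/40; Waclaw 1/5; Zofia 1/40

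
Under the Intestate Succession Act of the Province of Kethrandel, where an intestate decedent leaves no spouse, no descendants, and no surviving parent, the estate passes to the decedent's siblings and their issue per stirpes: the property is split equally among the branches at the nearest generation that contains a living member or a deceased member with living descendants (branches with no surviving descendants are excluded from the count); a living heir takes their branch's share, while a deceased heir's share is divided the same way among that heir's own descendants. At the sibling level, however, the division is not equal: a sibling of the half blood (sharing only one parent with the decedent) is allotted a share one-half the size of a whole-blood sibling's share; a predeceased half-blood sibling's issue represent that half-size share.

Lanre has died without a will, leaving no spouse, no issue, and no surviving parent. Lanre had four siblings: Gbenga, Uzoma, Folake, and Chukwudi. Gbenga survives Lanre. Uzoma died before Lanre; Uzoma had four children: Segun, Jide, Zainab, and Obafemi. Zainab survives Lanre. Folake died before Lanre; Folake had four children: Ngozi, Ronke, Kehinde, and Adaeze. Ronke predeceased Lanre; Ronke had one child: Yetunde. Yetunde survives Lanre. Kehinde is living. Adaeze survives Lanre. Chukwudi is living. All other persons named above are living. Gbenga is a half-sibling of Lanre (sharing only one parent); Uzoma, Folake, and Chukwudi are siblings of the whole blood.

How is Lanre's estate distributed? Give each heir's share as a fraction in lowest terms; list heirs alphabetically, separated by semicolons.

Adaeze 1/14; Chukwudi 2/7; Gbenga 1/7; Jide 1/14; Kehinde 1/14; Ngozi 1/14; Obafemi 1/14; Segun 1/14; Yetunde 1/14; Zainab 1/14

No spouse, descendants, or parent survives, so the estate passes to Lanre's siblings per stirpes.
Half-blood siblings count for one-half the weight of whole-blood siblings at the initial division.
Dividing 1 in proportion to weights (total weight 7/2): Gbenga (weight 1/2) → 1/7; Uzoma (weight 1) → 2/7; Folake (weight 1) → 2/7; Chukwudi (weight 1) → 2/7.
Gbenga is living and takes 1/7.
Uzoma predeceased; the 2/7 allotted to Uzoma's branch passes to Uzoma's issue by representation.
The 2/7 is divided into 4 equal shares of 1/14 among Segun, Jide, Zainab, Obafemi.
Segun is living and takes 1/14.
Jide is living and takes 1/14.
Zainab is living and takes 1/14.
Obafemi is living and takes 1/14.
Folake predeceased; the 2/7 allotted to Folake's branch passes to Folake's issue by representation.
The 2/7 is divided into 4 equal shares of 1/14 among Ngozi, Ronke, Kehinde, Adaeze.
Ngozi is living and takes 1/14.
Ronke predeceased; the 1/14 allotted to Ronke's branch passes to Ronke's issue by representation.
Yetunde is the sole taker at this level and receives the full 1/14.
Kehinde is living and takes 1/14.
Adaeze is living and takes 1/14.
Chukwudi is living and takes 2/7.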